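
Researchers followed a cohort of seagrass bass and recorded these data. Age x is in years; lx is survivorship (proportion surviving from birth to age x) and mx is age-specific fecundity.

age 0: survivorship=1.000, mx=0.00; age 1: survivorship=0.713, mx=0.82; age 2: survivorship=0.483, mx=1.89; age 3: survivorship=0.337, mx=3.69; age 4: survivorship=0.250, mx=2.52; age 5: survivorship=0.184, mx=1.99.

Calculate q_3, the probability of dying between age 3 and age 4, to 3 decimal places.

0.258

q_3 = (l_3 − l_4) / l_3 = (0.337 − 0.25) / 0.337
     = 0.087 / 0.337 = 0.25816… → 0.258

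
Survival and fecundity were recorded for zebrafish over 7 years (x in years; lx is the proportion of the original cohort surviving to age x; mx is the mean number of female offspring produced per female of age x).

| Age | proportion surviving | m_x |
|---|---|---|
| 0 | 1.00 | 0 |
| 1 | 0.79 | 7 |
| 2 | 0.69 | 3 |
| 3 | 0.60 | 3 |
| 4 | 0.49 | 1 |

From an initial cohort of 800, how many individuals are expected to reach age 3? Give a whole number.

Expected survivors = N0 · l_3 = 800 × 0.60 = 480 → 480

480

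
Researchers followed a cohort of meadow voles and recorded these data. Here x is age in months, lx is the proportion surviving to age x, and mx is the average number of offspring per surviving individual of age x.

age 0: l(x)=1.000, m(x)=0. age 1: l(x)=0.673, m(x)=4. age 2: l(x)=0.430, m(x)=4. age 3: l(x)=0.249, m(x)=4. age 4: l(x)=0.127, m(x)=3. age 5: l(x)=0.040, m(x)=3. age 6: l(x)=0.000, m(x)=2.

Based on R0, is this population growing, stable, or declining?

R0 = Σ lx·mx = 0 + 2.692 + 1.72 + 0.996 + 0.381 + 0.12 + 0 = 5.909
R0 > 1, so the population is growing.

growing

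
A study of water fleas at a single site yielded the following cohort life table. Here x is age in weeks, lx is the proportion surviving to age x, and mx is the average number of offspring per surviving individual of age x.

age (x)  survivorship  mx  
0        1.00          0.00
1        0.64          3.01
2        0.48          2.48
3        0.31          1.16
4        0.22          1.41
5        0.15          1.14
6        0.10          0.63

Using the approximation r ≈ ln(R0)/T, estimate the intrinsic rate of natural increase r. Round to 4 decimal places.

0.7118

R0 = Σ lx·mx = 0 + 1.9264 + 1.1904 + 0.3596 + 0.3102 + 0.171 + 0.063 = 4.0206
Σ x·lx·mx = 7.8598; T = 7.8598/4.0206 = 1.95488…
r ≈ ln(R0)/T = ln(4.0206)/1.95488… = 0.711772… → 0.7118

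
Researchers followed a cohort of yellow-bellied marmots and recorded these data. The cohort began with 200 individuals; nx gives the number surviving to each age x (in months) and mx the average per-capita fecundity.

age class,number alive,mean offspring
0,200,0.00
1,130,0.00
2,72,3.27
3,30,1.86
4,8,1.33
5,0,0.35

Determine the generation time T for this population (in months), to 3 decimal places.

lx = nx/n0 = nx/200: 1, 0.65, 0.36, 0.15, 0.04, 0
lx·mx: 0, 0, 1.1772, 0.279, 0.0532, 0 → R0 = 1.5094
x·lx·mx: 0, 0, 2.3544, 0.837, 0.2128, 0 → Σ = 3.4042
T = 3.4042 / 1.5094 = 2.255333… → 2.255

2.255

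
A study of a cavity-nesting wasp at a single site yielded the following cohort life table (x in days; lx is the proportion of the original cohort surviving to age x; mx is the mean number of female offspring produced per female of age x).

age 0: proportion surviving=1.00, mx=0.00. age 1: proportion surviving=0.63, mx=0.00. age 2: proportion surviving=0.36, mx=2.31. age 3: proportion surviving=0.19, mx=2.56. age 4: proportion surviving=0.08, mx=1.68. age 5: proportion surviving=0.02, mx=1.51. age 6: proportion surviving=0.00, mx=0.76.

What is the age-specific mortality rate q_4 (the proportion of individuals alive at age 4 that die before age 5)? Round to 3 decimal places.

q_4 = (l_4 − l_5) / l_4 = (0.08 − 0.02) / 0.08
     = 0.06 / 0.08 = 0.75 → 0.750

0.750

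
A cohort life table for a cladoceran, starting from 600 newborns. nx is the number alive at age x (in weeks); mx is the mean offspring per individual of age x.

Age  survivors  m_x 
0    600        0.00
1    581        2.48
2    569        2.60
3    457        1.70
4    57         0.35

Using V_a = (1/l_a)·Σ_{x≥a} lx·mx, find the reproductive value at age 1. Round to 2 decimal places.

lx = nx/n0 = nx/600: 1, 0.96833…, 0.94833…, 0.76167…, 0.095
lx·mx for x ≥ 1: 2.401467…, 2.465667…, 1.294833…, 0.03325 → sum = 6.195217…
V_1 = 6.195217… / l_1 = 6.195217… / 0.968333… = 6.397814… → 6.40

6.40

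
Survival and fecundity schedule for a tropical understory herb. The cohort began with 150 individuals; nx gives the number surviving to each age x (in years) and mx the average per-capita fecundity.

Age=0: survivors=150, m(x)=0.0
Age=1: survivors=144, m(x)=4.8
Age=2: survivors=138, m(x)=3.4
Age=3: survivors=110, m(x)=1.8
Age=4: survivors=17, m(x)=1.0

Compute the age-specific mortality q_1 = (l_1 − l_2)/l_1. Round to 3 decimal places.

lx = nx/n0 = nx/150: 1, 0.96, 0.92, 0.73333…, 0.11333…
q_1 = (l_1 − l_2) / l_1 = (0.96 − 0.92) / 0.96
     = 0.04 / 0.96 = 0.041667… → 0.042

0.042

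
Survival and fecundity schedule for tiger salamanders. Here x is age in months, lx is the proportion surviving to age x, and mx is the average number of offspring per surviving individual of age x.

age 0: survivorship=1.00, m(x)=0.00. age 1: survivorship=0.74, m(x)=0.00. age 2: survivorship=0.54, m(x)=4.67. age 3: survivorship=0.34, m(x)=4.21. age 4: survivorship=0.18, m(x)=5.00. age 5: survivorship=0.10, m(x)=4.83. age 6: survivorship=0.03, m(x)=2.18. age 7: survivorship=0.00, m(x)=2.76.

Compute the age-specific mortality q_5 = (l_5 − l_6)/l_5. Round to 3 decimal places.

0.700

q_5 = (l_5 − l_6) / l_5 = (0.1 − 0.03) / 0.1
     = 0.07 / 0.1 = 0.7 → 0.700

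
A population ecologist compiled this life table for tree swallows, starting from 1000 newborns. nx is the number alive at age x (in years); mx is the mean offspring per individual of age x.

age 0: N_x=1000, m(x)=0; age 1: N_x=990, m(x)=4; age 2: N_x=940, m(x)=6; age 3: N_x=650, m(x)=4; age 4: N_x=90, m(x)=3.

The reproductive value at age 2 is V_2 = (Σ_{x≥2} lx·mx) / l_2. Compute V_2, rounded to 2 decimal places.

9.05

lx = nx/n0 = nx/1000: 1, 0.99, 0.94, 0.65, 0.09
lx·mx for x ≥ 2: 5.64, 2.6, 0.27 → sum = 8.51
V_2 = 8.51 / l_2 = 8.51 / 0.94 = 9.053191… → 9.05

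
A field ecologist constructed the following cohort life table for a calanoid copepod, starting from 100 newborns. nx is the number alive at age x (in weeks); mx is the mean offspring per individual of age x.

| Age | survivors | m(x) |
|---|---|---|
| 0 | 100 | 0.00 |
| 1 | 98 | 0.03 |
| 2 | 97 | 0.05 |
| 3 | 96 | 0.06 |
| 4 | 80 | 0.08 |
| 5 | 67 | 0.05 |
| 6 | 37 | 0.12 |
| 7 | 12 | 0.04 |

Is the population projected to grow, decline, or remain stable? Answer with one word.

declining

lx = nx/n0 = nx/100: 1, 0.98, 0.97, 0.96, 0.8, 0.67, 0.37, 0.12
R0 = Σ lx·mx = 0 + 0.0294 + 0.0485 + 0.0576 + 0.064 + 0.0335 + 0.0444 + 0.0048 = 0.2822
R0 < 1, so the population is declining.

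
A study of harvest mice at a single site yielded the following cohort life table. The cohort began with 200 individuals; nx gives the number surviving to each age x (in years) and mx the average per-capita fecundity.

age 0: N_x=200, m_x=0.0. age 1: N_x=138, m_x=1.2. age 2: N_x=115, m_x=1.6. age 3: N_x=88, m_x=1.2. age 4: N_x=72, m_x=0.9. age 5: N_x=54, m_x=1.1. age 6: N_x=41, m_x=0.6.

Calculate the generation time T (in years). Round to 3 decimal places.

lx = nx/n0 = nx/200: 1, 0.69, 0.575, 0.44, 0.36, 0.27, 0.205
lx·mx: 0, 0.828, 0.92, 0.528, 0.324, 0.297, 0.123 → R0 = 3.02
x·lx·mx: 0, 0.828, 1.84, 1.584, 1.296, 1.485, 0.738 → Σ = 7.771
T = 7.771 / 3.02 = 2.573179… → 2.573

2.573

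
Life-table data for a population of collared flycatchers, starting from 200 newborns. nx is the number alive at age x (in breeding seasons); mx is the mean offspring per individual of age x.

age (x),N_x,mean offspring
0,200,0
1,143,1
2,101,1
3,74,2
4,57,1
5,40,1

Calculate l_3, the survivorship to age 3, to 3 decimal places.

0.370

l_3 = n_3/n_0 = 74/200 = 0.37 → 0.370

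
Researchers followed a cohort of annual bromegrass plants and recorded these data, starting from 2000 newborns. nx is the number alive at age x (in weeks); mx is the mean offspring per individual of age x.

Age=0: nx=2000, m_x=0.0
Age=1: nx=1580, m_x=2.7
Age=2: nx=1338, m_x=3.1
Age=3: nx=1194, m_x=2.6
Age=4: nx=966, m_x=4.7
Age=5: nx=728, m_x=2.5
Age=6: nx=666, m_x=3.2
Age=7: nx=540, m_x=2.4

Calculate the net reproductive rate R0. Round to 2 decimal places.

lx = nx/n0 = nx/2000: 1, 0.79, 0.669, 0.597, 0.483, 0.364, 0.333, 0.27
lx·mx by age: 0, 2.133, 2.0739, 1.5522, 2.2701, 0.91, 1.0656, 0.648
R0 = Σ lx·mx = 10.6528 → 10.65

10.65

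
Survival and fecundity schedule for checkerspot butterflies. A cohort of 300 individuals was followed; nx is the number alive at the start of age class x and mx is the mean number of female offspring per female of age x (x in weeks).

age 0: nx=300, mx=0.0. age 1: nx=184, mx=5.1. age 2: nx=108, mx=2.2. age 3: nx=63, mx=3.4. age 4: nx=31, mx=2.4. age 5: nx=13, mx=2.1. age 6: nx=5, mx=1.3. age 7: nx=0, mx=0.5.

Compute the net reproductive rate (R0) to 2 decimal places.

lx = nx/n0 = nx/300: 1, 0.61333…, 0.36, 0.21, 0.10333…, 0.04333…, 0.01667…, 0
lx·mx by age: 0, 3.128…, 0.792, 0.714, 0.248…, 0.091…, 0.021667…, 0
R0 = Σ lx·mx = 4.994667… → 4.99

4.99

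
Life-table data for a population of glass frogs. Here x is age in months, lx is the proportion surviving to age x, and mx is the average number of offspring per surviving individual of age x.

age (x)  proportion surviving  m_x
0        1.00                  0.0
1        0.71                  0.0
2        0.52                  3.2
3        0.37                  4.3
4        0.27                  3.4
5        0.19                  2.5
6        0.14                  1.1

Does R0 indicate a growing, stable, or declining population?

growing

R0 = Σ lx·mx = 0 + 0 + 1.664 + 1.591 + 0.918 + 0.475 + 0.154 = 4.802
R0 > 1, so the population is growing.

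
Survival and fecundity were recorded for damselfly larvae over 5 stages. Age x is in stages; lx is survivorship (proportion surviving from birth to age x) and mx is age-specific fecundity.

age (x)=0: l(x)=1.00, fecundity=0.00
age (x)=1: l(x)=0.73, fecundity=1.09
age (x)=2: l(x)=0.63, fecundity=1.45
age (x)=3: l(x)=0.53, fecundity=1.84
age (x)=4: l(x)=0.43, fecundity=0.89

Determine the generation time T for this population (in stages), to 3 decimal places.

2.308

lx·mx: 0, 0.7957, 0.9135, 0.9752, 0.3827 → R0 = 3.0671
x·lx·mx: 0, 0.7957, 1.827, 2.9256, 1.5308 → Σ = 7.0791
T = 7.0791 / 3.0671 = 2.308076… → 2.308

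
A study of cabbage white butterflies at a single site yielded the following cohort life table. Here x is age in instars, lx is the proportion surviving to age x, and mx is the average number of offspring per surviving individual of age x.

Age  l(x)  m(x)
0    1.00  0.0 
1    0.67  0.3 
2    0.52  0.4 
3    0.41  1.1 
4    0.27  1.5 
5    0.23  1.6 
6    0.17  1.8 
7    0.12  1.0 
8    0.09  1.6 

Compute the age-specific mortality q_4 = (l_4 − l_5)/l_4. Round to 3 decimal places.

q_4 = (l_4 − l_5) / l_4 = (0.27 − 0.23) / 0.27
     = 0.04 / 0.27 = 0.148148… → 0.148

0.148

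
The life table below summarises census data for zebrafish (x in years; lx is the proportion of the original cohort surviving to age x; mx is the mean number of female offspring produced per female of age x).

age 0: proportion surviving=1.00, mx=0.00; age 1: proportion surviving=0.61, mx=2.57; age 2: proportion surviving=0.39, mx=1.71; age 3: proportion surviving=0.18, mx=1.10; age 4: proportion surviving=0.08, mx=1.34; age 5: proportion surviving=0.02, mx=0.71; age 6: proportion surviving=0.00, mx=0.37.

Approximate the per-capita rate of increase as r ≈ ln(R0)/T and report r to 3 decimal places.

R0 = Σ lx·mx = 0 + 1.5677 + 0.6669 + 0.198 + 0.1072 + 0.0142 + 0 = 2.554
Σ x·lx·mx = 3.9953; T = 3.9953/2.554 = 1.56433…
r ≈ ln(R0)/T = ln(2.554)/1.56433… = 0.5994… → 0.599

0.599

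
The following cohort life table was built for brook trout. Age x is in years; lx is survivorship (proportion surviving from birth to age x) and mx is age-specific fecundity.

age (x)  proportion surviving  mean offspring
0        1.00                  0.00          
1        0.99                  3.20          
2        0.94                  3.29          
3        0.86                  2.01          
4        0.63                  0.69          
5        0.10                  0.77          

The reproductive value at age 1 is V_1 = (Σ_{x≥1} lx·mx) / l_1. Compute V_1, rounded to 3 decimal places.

8.587

lx·mx for x ≥ 1: 3.168, 3.0926, 1.7286, 0.4347, 0.077 → sum = 8.5009
V_1 = 8.5009 / l_1 = 8.5009 / 0.99 = 8.586768… → 8.587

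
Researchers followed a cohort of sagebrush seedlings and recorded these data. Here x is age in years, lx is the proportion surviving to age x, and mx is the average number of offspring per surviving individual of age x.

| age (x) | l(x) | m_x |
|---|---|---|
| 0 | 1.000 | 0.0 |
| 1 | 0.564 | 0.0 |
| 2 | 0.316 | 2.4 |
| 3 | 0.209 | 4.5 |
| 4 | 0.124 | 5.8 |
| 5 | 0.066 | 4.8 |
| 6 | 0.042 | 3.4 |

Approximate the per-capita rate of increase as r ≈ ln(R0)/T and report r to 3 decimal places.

R0 = Σ lx·mx = 0 + 0 + 0.7584 + 0.9405 + 0.7192 + 0.3168 + 0.1428 = 2.8777
Σ x·lx·mx = 9.6559; T = 9.6559/2.8777 = 3.35542…
r ≈ ln(R0)/T = ln(2.8777)/3.35542… = 0.31501… → 0.315

0.315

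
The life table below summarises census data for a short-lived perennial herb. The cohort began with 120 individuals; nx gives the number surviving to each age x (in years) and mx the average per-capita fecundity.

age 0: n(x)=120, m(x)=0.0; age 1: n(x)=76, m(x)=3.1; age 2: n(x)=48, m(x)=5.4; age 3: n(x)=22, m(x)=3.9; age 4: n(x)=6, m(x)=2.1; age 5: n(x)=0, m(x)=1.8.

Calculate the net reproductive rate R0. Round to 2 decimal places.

lx = nx/n0 = nx/120: 1, 0.63333…, 0.4, 0.18333…, 0.05, 0
lx·mx by age: 0, 1.963333…, 2.16, 0.715…, 0.105, 0
R0 = Σ lx·mx = 4.943333… → 4.94

4.94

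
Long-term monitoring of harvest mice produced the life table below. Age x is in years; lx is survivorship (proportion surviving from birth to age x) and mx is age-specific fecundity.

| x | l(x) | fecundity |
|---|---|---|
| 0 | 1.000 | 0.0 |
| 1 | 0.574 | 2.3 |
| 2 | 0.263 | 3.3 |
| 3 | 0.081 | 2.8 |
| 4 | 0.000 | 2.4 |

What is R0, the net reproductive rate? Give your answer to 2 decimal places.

lx·mx by age: 0, 1.3202, 0.8679, 0.2268, 0
R0 = Σ lx·mx = 2.4149 → 2.41

2.41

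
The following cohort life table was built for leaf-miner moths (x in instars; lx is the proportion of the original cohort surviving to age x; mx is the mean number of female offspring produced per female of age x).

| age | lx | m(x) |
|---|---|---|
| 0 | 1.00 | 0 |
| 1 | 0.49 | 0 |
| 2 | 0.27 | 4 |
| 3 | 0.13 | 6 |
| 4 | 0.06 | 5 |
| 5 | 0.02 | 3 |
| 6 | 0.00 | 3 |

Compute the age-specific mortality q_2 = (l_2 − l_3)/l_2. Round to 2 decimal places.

q_2 = (l_2 − l_3) / l_2 = (0.27 − 0.13) / 0.27
     = 0.14 / 0.27 = 0.518519… → 0.52

0.52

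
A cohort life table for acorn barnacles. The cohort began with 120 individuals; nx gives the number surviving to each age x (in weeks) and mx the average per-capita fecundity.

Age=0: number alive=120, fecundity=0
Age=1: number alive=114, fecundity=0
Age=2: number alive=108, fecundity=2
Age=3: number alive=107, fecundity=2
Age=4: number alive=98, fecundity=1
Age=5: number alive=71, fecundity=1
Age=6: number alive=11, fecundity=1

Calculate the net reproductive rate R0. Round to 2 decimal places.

5.08

lx = nx/n0 = nx/120: 1, 0.95, 0.9, 0.89167…, 0.81667…, 0.59167…, 0.09167…
lx·mx by age: 0, 0, 1.8, 1.783333…, 0.816667…, 0.591667…, 0.091667…
R0 = Σ lx·mx = 5.083333… → 5.08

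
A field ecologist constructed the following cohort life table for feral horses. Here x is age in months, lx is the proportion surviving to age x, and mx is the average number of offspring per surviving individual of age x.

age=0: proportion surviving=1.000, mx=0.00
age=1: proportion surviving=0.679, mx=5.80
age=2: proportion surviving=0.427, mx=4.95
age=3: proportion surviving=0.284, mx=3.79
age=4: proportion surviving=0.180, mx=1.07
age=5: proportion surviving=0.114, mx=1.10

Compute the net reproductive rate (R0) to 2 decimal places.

lx·mx by age: 0, 3.9382, 2.11365, 1.07636, 0.1926, 0.1254
R0 = Σ lx·mx = 7.44621 → 7.45

7.45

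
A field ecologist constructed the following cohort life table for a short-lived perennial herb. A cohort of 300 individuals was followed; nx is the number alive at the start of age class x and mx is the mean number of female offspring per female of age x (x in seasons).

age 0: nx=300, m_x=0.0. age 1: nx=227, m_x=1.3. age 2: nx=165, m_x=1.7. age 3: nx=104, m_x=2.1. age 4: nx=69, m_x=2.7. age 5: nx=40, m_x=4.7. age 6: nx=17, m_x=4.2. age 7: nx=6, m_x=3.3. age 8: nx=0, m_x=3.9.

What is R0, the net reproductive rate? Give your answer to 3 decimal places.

lx = nx/n0 = nx/300: 1, 0.75667…, 0.55, 0.34667…, 0.23, 0.13333…, 0.05667…, 0.02, 0
lx·mx by age: 0, 0.983667…, 0.935, 0.728…, 0.621, 0.626667…, 0.238…, 0.066, 0
R0 = Σ lx·mx = 4.198333… → 4.198

4.198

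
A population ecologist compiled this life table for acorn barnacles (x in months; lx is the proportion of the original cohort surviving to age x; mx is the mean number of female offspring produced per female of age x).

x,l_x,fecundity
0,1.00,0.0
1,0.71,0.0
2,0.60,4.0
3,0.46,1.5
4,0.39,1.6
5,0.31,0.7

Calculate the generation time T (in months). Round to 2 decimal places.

2.66

lx·mx: 0, 0, 2.4, 0.69, 0.624, 0.217 → R0 = 3.931
x·lx·mx: 0, 0, 4.8, 2.07, 2.496, 1.085 → Σ = 10.451
T = 10.451 / 3.931 = 2.658611… → 2.66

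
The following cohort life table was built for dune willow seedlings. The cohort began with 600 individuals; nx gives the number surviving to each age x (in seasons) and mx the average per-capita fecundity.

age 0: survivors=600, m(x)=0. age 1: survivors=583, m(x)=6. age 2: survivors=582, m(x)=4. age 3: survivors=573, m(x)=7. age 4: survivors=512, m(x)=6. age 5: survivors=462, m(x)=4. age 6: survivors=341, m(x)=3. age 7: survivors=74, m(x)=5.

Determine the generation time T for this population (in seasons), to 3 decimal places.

lx = nx/n0 = nx/600: 1, 0.97167…, 0.97, 0.955, 0.85333…, 0.77, 0.56833…, 0.12333…
lx·mx: 0, 5.83…, 3.88, 6.685, 5.12…, 3.08, 1.705…, 0.616667… → R0 = 26.916667…
x·lx·mx: 0, 5.83…, 7.76, 20.055, 20.48…, 15.4, 10.23…, 4.316667… → Σ = 84.071667…
T = 84.071667… / 26.916667… = 3.123406… → 3.123

3.123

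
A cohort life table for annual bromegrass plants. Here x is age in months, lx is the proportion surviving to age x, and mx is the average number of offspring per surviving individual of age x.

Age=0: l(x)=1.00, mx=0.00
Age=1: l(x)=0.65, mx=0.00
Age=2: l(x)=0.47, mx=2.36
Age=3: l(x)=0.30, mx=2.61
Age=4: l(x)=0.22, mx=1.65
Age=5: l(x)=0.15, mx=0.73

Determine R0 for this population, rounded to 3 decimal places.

lx·mx by age: 0, 0, 1.1092, 0.783, 0.363, 0.1095
R0 = Σ lx·mx = 2.3647 → 2.365

2.365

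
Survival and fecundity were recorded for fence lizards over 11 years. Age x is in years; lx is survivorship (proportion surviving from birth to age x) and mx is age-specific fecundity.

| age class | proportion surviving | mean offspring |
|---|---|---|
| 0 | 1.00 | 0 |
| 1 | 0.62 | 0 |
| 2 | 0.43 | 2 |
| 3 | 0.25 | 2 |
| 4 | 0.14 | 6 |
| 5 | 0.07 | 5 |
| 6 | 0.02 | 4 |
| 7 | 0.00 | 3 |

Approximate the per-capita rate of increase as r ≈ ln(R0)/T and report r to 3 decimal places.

0.289

R0 = Σ lx·mx = 0 + 0 + 0.86 + 0.5 + 0.84 + 0.35 + 0.08 + 0 = 2.63
Σ x·lx·mx = 8.81; T = 8.81/2.63 = 3.34981…
r ≈ ln(R0)/T = ln(2.63)/3.34981… = 0.28867… → 0.289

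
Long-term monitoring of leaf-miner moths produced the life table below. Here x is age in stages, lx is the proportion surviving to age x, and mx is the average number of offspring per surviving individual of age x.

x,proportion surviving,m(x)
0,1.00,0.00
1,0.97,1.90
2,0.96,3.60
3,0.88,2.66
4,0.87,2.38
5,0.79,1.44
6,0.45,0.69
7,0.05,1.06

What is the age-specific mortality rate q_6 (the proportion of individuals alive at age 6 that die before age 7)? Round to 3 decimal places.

0.889

q_6 = (l_6 − l_7) / l_6 = (0.45 − 0.05) / 0.45
     = 0.4 / 0.45 = 0.888889… → 0.889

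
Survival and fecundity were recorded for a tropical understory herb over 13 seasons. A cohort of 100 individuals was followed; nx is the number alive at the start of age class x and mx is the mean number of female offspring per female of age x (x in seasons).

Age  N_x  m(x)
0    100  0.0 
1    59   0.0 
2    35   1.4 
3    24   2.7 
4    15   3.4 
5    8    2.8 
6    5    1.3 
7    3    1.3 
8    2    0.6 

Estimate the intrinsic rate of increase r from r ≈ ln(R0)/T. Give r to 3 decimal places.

0.200

lx = nx/n0 = nx/100: 1, 0.59, 0.35, 0.24, 0.15, 0.08, 0.05, 0.03, 0.02
R0 = Σ lx·mx = 0 + 0 + 0.49 + 0.648 + 0.51 + 0.224 + 0.065 + 0.039 + 0.012 = 1.988
Σ x·lx·mx = 6.843; T = 6.843/1.988 = 3.44215…
r ≈ ln(R0)/T = ln(1.988)/3.44215… = 0.19962… → 0.200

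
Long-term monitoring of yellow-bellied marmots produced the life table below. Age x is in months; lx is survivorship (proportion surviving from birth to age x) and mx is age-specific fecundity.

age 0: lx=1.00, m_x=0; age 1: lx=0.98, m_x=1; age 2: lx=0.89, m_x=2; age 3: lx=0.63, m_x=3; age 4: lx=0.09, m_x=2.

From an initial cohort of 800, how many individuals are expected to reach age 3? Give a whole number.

Expected survivors = N0 · l_3 = 800 × 0.63 = 504 → 504

504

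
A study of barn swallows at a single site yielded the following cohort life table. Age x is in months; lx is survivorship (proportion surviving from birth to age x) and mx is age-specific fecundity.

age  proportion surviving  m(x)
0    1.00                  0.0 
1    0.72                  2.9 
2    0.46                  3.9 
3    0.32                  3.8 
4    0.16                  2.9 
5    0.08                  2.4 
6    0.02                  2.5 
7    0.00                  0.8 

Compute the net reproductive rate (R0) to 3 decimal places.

5.804

lx·mx by age: 0, 2.088, 1.794, 1.216, 0.464, 0.192, 0.05, 0
R0 = Σ lx·mx = 5.804 → 5.804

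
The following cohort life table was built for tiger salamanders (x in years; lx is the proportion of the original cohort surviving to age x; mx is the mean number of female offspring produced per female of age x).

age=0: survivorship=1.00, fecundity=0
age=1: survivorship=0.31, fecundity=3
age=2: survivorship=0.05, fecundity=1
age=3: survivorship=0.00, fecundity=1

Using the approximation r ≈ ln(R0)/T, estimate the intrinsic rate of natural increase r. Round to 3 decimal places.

R0 = Σ lx·mx = 0 + 0.93 + 0.05 + 0 = 0.98
Σ x·lx·mx = 1.03; T = 1.03/0.98 = 1.05102…
r ≈ ln(R0)/T = ln(0.98)/1.05102… = -0.01922… → -0.019

-0.019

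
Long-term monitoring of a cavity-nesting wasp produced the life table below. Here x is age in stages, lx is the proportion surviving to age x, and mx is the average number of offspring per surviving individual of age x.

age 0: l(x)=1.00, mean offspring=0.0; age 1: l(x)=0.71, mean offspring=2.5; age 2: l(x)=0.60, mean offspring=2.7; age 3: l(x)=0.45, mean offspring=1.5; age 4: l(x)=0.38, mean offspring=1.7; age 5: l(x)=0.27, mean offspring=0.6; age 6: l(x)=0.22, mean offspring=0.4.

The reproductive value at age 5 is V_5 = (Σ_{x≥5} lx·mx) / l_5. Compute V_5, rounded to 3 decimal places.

lx·mx for x ≥ 5: 0.162, 0.088 → sum = 0.25
V_5 = 0.25 / l_5 = 0.25 / 0.27 = 0.925926… → 0.926

0.926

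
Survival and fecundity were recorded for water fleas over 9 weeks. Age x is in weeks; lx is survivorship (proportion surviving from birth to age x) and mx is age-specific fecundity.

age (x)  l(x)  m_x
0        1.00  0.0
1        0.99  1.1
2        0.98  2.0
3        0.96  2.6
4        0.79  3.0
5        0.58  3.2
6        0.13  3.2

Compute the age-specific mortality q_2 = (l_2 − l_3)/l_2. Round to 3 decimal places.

q_2 = (l_2 − l_3) / l_2 = (0.98 − 0.96) / 0.98
     = 0.02 / 0.98 = 0.020408… → 0.020

0.020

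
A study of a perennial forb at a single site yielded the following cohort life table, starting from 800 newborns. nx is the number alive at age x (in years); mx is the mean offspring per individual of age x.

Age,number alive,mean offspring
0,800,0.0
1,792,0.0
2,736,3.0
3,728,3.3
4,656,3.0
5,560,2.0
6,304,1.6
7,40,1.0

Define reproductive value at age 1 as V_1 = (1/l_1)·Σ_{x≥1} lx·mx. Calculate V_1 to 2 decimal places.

lx = nx/n0 = nx/800: 1, 0.99, 0.92, 0.91, 0.82, 0.7, 0.38, 0.05
lx·mx for x ≥ 1: 0, 2.76, 3.003, 2.46, 1.4, 0.608, 0.05 → sum = 10.281
V_1 = 10.281 / l_1 = 10.281 / 0.99 = 10.384848… → 10.38

10.38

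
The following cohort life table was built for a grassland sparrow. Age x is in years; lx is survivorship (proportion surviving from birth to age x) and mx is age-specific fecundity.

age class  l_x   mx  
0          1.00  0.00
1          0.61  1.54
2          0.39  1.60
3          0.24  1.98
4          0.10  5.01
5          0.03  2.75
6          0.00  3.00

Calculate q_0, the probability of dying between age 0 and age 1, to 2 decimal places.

0.39

q_0 = (l_0 − l_1) / l_0 = (1 − 0.61) / 1
     = 0.39 / 1 = 0.39 → 0.39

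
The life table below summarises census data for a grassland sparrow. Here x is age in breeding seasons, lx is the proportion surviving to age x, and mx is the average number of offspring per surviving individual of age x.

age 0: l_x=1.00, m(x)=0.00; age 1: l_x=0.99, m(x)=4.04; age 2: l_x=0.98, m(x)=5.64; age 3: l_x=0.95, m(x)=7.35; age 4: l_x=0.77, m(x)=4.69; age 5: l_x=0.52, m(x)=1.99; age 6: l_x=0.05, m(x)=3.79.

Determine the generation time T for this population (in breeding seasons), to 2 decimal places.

lx·mx: 0, 3.9996, 5.5272, 6.9825, 3.6113, 1.0348, 0.1895 → R0 = 21.3449
x·lx·mx: 0, 3.9996, 11.0544, 20.9475, 14.4452, 5.174, 1.137 → Σ = 56.7577
T = 56.7577 / 21.3449 = 2.659075… → 2.66

2.66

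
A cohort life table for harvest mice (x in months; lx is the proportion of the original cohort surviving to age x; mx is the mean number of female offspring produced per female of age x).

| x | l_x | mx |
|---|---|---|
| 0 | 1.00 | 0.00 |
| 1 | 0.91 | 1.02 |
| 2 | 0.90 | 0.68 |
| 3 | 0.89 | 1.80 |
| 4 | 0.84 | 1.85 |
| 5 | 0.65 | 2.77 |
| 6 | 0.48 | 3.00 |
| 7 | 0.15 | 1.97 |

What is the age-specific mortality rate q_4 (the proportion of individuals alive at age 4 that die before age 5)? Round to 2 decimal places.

0.23

q_4 = (l_4 − l_5) / l_4 = (0.84 − 0.65) / 0.84
     = 0.19 / 0.84 = 0.22619… → 0.23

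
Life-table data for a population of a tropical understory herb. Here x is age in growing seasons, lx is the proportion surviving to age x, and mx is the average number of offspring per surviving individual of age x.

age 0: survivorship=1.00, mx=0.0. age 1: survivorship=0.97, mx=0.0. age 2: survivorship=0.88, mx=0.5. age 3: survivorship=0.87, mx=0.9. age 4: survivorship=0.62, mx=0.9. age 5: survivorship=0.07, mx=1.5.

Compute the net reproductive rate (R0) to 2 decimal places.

1.89

lx·mx by age: 0, 0, 0.44, 0.783, 0.558, 0.105
R0 = Σ lx·mx = 1.886 → 1.89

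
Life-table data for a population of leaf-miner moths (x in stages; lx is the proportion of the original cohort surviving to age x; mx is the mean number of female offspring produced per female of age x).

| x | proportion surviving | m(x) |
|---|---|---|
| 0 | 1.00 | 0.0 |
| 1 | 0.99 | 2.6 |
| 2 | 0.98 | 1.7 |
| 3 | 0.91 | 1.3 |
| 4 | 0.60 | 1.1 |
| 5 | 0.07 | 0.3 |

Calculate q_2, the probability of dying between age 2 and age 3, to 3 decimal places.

0.071

q_2 = (l_2 − l_3) / l_2 = (0.98 − 0.91) / 0.98
     = 0.07 / 0.98 = 0.071429… → 0.071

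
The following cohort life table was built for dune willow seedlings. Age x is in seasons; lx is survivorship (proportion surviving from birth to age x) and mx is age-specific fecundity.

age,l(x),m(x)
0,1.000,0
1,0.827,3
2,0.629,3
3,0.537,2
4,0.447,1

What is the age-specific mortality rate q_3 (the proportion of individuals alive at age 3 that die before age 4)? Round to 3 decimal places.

q_3 = (l_3 − l_4) / l_3 = (0.537 − 0.447) / 0.537
     = 0.09 / 0.537 = 0.167598… → 0.168

0.168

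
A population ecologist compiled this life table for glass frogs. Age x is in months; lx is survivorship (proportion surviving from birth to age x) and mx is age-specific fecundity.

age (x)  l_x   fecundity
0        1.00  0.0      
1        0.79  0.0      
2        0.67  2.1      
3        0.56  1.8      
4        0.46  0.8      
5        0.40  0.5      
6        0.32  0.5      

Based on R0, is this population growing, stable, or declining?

growing

R0 = Σ lx·mx = 0 + 0 + 1.407 + 1.008 + 0.368 + 0.2 + 0.16 = 3.143
R0 > 1, so the population is growing.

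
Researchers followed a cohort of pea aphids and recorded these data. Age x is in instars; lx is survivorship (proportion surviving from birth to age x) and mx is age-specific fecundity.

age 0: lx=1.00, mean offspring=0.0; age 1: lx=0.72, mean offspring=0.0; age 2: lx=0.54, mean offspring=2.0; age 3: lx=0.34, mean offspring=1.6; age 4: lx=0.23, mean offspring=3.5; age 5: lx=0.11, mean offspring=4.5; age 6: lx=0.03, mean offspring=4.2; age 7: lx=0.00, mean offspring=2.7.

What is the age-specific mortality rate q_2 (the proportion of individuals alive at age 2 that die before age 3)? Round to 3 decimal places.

q_2 = (l_2 − l_3) / l_2 = (0.54 − 0.34) / 0.54
     = 0.2 / 0.54 = 0.37037… → 0.370

0.370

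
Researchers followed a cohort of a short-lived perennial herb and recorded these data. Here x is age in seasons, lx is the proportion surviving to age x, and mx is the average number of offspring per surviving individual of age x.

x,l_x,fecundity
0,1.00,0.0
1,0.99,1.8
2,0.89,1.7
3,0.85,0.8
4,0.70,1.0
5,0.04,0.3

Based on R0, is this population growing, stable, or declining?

growing

R0 = Σ lx·mx = 0 + 1.782 + 1.513 + 0.68 + 0.7 + 0.012 = 4.687
R0 > 1, so the population is growing.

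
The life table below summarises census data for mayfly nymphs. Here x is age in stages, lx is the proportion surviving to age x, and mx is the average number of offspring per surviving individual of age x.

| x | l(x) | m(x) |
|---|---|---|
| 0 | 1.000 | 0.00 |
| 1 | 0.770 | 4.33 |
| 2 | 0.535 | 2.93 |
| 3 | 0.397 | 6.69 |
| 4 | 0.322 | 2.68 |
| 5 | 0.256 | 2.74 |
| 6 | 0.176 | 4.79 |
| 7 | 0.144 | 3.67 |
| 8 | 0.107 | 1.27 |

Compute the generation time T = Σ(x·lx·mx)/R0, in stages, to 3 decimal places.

lx·mx: 0, 3.3341, 1.56755, 2.65593, 0.86296, 0.70144, 0.84304, 0.52848, 0.13589 → R0 = 10.62939
x·lx·mx: 0, 3.3341, 3.1351, 7.96779, 3.45184, 3.5072, 5.05824, 3.69936, 1.08712 → Σ = 31.24075
T = 31.24075 / 10.62939 = 2.939092… → 2.939

2.939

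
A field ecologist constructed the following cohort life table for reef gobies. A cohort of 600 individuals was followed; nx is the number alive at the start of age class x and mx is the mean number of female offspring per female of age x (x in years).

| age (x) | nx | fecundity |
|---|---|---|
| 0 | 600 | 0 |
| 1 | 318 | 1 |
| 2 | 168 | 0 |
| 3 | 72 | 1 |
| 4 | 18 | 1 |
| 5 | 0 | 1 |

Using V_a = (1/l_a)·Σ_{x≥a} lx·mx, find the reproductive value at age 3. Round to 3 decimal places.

1.250

lx = nx/n0 = nx/600: 1, 0.53, 0.28, 0.12, 0.03, 0
lx·mx for x ≥ 3: 0.12, 0.03, 0 → sum = 0.15
V_3 = 0.15 / l_3 = 0.15 / 0.12 = 1.25 → 1.250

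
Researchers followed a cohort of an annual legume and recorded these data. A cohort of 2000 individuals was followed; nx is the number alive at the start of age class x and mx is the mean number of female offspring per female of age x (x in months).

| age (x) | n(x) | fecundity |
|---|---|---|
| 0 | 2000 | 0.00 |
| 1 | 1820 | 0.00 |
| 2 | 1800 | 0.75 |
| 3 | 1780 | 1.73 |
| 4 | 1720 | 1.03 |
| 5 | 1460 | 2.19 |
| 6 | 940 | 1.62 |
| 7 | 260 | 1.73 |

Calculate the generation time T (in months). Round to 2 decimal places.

4.16

lx = nx/n0 = nx/2000: 1, 0.91, 0.9, 0.89, 0.86, 0.73, 0.47, 0.13
lx·mx: 0, 0, 0.675, 1.5397, 0.8858, 1.5987, 0.7614, 0.2249 → R0 = 5.6855
x·lx·mx: 0, 0, 1.35, 4.6191, 3.5432, 7.9935, 4.5684, 1.5743 → Σ = 23.6485
T = 23.6485 / 5.6855 = 4.159441… → 4.16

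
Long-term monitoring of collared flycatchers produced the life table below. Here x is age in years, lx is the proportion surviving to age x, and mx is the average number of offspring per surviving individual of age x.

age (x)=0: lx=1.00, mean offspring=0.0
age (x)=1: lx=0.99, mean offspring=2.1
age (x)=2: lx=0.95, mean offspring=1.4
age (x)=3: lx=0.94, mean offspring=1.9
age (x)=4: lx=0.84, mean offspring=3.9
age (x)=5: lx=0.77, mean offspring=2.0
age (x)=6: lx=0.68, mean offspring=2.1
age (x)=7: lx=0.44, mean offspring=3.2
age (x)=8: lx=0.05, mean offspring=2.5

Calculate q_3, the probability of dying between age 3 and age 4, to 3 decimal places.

q_3 = (l_3 − l_4) / l_3 = (0.94 − 0.84) / 0.94
     = 0.1 / 0.94 = 0.106383… → 0.106

0.106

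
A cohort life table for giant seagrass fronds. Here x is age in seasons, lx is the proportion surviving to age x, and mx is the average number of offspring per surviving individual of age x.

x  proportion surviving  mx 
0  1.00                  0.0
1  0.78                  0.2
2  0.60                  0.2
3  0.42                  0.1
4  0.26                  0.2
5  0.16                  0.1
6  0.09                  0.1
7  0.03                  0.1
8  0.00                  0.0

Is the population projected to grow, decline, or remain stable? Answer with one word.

declining

R0 = Σ lx·mx = 0 + 0.156 + 0.12 + 0.042 + 0.052 + 0.016 + 0.009 + 0.003 + 0 = 0.398
R0 < 1, so the population is declining.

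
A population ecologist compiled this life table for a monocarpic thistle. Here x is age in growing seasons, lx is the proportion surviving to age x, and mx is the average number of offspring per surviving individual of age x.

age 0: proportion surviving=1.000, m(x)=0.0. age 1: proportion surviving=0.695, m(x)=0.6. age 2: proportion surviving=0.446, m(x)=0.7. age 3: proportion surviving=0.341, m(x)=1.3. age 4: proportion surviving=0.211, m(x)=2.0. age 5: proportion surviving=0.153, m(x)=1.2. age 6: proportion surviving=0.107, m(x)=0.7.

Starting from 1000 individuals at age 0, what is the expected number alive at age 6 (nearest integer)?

107

Expected survivors = N0 · l_6 = 1000 × 0.107 = 107 → 107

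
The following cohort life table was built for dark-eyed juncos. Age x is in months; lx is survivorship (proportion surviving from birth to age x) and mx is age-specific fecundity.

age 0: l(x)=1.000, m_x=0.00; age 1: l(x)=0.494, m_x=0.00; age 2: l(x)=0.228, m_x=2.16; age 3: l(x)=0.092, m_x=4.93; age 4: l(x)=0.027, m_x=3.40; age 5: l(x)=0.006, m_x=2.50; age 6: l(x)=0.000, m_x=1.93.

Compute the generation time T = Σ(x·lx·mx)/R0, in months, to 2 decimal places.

lx·mx: 0, 0, 0.49248, 0.45356, 0.0918, 0.015, 0 → R0 = 1.05284
x·lx·mx: 0, 0, 0.98496, 1.36068, 0.3672, 0.075, 0 → Σ = 2.78784
T = 2.78784 / 1.05284 = 2.647924… → 2.65

2.65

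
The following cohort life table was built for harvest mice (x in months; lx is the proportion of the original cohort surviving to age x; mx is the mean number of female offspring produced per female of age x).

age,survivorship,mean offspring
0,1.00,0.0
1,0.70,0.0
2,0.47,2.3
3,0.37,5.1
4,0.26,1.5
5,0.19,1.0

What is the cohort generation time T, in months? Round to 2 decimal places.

lx·mx: 0, 0, 1.081, 1.887, 0.39, 0.19 → R0 = 3.548
x·lx·mx: 0, 0, 2.162, 5.661, 1.56, 0.95 → Σ = 10.333
T = 10.333 / 3.548 = 2.912345… → 2.91

2.91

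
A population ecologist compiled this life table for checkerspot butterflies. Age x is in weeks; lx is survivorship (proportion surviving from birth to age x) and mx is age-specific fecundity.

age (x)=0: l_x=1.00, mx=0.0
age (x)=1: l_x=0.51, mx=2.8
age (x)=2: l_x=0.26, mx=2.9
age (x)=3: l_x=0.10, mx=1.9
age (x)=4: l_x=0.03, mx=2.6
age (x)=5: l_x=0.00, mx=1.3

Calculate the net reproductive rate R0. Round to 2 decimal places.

lx·mx by age: 0, 1.428, 0.754, 0.19, 0.078, 0
R0 = Σ lx·mx = 2.45 → 2.45

2.45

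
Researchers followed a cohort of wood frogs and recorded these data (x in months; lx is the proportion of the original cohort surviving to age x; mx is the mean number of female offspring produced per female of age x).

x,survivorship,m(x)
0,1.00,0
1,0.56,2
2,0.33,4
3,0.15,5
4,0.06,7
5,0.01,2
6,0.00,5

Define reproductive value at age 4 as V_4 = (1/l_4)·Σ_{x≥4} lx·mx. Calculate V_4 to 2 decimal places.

lx·mx for x ≥ 4: 0.42, 0.02, 0 → sum = 0.44
V_4 = 0.44 / l_4 = 0.44 / 0.06 = 7.333333… → 7.33

7.33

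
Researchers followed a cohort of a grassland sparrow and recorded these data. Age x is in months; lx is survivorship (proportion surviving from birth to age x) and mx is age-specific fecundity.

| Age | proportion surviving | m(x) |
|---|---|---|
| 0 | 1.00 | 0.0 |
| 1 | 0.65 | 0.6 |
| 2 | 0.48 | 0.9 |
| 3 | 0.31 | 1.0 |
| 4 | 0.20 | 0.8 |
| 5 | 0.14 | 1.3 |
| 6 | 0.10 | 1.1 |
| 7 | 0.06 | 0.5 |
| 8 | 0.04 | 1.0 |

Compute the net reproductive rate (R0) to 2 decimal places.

lx·mx by age: 0, 0.39, 0.432, 0.31, 0.16, 0.182, 0.11, 0.03, 0.04
R0 = Σ lx·mx = 1.654 → 1.65

1.65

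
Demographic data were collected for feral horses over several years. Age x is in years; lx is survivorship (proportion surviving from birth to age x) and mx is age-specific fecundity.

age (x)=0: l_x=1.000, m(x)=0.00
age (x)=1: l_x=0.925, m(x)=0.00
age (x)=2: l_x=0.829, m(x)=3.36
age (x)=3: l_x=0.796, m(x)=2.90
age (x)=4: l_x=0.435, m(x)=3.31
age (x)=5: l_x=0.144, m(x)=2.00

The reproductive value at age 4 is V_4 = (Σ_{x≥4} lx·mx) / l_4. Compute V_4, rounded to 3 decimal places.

lx·mx for x ≥ 4: 1.43985, 0.288 → sum = 1.72785
V_4 = 1.72785 / l_4 = 1.72785 / 0.435 = 3.972069… → 3.972

3.972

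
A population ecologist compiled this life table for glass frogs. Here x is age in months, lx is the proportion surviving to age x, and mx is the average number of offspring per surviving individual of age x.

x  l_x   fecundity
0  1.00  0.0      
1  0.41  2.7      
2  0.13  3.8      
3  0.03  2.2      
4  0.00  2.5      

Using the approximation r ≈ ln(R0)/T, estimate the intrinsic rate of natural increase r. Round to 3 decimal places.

0.372

R0 = Σ lx·mx = 0 + 1.107 + 0.494 + 0.066 + 0 = 1.667
Σ x·lx·mx = 2.293; T = 2.293/1.667 = 1.37552…
r ≈ ln(R0)/T = ln(1.667)/1.37552… = 0.37151… → 0.372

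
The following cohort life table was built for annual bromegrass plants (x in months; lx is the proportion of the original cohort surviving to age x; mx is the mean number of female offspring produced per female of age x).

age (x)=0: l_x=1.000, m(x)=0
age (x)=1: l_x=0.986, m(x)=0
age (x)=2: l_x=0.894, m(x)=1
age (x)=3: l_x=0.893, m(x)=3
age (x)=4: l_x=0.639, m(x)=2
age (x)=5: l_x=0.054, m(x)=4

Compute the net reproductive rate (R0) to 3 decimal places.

lx·mx by age: 0, 0, 0.894, 2.679, 1.278, 0.216
R0 = Σ lx·mx = 5.067 → 5.067

5.067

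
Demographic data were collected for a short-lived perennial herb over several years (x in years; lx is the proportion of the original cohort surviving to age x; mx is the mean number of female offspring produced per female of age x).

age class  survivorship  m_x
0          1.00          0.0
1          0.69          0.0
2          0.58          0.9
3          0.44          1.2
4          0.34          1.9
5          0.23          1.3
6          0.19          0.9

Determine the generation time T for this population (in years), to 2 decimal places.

3.57

lx·mx: 0, 0, 0.522, 0.528, 0.646, 0.299, 0.171 → R0 = 2.166
x·lx·mx: 0, 0, 1.044, 1.584, 2.584, 1.495, 1.026 → Σ = 7.733
T = 7.733 / 2.166 = 3.570175… → 3.57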